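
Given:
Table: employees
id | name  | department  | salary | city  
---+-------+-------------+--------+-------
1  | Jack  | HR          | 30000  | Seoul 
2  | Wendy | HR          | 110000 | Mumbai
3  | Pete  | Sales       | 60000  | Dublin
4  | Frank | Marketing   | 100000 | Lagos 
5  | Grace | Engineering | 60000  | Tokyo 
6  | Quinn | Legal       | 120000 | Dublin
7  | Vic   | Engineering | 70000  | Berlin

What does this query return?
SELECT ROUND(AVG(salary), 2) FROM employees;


SUM(salary) = 550000
COUNT = 7
ROUND(AVG, 2) = ROUND(550000 / 7, 2) = 78571.43

78571.43


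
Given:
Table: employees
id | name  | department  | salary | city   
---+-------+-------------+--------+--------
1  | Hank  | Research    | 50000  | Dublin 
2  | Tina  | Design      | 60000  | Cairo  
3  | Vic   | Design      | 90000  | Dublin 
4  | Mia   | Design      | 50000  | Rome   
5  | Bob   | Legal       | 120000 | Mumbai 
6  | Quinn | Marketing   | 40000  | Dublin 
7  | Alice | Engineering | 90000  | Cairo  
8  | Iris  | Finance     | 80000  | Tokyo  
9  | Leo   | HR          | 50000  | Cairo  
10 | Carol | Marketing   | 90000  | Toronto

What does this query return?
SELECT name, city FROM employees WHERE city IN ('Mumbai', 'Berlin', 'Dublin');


Filtering: city IN ('Mumbai', 'Berlin', 'Dublin')
Matching: 4 rows

4 rows:
Hank, Dublin
Vic, Dublin
Bob, Mumbai
Quinn, Dublin


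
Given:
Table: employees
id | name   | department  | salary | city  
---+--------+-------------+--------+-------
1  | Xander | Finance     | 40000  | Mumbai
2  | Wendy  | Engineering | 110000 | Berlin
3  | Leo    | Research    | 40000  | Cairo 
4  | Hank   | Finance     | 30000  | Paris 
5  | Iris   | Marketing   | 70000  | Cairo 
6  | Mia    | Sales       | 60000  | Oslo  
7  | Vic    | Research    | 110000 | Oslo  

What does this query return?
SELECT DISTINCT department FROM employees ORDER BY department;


All 'department' values (row order): Finance, Engineering, Research, Finance, Marketing, Sales, Research
Removing duplicates leaves 5 unique value(s).

5 values:
Engineering
Finance
Marketing
Research
Sales


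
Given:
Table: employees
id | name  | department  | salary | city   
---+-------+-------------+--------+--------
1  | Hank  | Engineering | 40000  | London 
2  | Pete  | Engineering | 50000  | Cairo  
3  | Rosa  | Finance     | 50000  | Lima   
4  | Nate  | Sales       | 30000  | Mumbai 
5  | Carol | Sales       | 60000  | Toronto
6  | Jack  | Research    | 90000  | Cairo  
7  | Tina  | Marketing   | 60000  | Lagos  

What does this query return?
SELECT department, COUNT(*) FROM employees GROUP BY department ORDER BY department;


Assigning each row to its department group:
  Hank -> Engineering
  Pete -> Engineering
  Rosa -> Finance
  Nate -> Sales
  Carol -> Sales
  Jack -> Research
  Tina -> Marketing


5 groups:
Engineering, 2
Finance, 1
Marketing, 1
Research, 1
Sales, 2


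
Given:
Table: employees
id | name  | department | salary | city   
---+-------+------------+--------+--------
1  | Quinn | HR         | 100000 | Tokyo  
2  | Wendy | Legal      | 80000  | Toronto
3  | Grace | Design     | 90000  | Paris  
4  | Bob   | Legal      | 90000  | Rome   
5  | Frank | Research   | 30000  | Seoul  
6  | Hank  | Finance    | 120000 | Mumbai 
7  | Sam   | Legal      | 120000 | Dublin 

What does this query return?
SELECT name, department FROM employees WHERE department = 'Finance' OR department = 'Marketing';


Filtering: department = 'Finance' OR 'Marketing'
Matching: 1 rows

1 rows:
Hank, Finance


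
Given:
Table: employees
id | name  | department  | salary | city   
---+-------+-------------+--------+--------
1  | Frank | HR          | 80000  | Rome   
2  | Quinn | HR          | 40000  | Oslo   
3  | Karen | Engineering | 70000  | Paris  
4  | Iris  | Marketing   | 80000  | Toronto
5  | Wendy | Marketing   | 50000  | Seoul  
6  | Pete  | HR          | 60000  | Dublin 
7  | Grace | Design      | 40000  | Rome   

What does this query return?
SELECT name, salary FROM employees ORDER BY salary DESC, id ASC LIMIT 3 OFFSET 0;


Sort by salary DESC (id ASC tiebreak), then skip 0 and take 3
Rows 1 through 3

3 rows:
Frank, 80000
Iris, 80000
Karen, 70000


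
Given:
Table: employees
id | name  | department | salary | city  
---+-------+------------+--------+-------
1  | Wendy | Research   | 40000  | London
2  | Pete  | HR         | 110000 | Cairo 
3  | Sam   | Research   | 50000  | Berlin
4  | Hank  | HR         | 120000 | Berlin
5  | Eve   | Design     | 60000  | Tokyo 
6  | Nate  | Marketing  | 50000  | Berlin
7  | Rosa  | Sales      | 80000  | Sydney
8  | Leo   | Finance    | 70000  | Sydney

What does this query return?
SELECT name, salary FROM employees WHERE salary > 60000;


Filtering: salary > 60000
Matching: 4 rows

4 rows:
Pete, 110000
Hank, 120000
Rosa, 80000
Leo, 70000


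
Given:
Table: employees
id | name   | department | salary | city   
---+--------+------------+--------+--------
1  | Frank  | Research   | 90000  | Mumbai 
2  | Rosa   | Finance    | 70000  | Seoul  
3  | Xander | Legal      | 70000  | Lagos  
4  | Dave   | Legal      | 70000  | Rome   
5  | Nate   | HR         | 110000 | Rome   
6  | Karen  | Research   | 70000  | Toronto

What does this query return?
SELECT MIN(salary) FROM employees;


Salaries: 90000, 70000, 70000, 70000, 110000, 70000
MIN = 70000

70000


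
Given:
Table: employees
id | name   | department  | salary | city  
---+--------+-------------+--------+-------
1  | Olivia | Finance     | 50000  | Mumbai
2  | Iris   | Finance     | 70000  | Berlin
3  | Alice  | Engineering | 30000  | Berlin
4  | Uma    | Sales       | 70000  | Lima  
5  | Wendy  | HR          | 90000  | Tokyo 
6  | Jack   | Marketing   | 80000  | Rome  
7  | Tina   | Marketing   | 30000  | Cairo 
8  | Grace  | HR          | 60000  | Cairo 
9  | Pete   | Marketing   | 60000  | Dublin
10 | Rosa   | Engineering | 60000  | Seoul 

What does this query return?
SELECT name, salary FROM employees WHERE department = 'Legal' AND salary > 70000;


Filtering: department = 'Legal' AND salary > 70000
Matching: 0 rows

Empty result set (0 rows)


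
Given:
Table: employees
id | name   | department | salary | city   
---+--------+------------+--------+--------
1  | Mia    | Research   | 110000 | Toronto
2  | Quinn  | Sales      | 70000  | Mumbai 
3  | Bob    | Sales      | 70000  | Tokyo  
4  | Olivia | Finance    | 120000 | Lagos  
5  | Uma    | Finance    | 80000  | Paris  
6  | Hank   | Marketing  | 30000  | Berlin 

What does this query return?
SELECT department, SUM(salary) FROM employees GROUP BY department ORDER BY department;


Summing salary within each department:
  Finance: 120000 + 80000 = 200000
  Marketing: 30000 = 30000
  Research: 110000 = 110000
  Sales: 70000 + 70000 = 140000


4 groups:
Finance, 200000
Marketing, 30000
Research, 110000
Sales, 140000


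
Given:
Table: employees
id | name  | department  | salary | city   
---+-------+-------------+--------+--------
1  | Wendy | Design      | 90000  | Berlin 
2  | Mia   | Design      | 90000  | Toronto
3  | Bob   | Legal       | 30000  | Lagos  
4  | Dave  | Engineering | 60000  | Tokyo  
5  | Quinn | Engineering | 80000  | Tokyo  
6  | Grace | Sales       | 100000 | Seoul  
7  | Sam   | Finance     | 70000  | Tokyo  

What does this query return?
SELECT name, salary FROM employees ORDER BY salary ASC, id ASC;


Sorting by salary ASC, then id ASC for ties

7 rows:
Bob, 30000
Dave, 60000
Sam, 70000
Quinn, 80000
Wendy, 90000
Mia, 90000
Grace, 100000


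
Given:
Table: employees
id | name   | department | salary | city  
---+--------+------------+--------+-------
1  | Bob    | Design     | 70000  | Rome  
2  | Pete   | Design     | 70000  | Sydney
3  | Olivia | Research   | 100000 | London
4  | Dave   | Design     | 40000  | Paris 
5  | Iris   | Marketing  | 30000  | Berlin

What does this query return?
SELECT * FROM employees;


SELECT * returns all 5 rows with all columns

5 rows:
1, Bob, Design, 70000, Rome
2, Pete, Design, 70000, Sydney
3, Olivia, Research, 100000, London
4, Dave, Design, 40000, Paris
5, Iris, Marketing, 30000, Berlin


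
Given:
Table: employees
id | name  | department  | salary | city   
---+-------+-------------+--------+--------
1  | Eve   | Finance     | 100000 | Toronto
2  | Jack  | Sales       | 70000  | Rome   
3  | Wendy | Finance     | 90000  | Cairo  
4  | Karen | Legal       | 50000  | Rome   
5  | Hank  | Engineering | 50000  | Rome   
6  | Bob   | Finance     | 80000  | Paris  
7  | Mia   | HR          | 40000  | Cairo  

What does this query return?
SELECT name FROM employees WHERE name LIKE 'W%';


LIKE 'W%' matches names starting with 'W'
Matching: 1

1 rows:
Wendy


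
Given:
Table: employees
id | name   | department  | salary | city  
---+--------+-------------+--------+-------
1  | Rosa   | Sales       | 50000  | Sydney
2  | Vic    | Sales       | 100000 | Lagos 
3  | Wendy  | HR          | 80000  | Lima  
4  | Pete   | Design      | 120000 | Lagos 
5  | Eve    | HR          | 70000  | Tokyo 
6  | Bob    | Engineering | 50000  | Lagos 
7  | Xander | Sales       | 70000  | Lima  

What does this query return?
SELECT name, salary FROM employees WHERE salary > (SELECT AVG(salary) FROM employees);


Subquery: AVG(salary) = 77142.86
Filtering: salary > 77142.86
  Vic (100000) -> MATCH
  Wendy (80000) -> MATCH
  Pete (120000) -> MATCH


3 rows:
Vic, 100000
Wendy, 80000
Pete, 120000


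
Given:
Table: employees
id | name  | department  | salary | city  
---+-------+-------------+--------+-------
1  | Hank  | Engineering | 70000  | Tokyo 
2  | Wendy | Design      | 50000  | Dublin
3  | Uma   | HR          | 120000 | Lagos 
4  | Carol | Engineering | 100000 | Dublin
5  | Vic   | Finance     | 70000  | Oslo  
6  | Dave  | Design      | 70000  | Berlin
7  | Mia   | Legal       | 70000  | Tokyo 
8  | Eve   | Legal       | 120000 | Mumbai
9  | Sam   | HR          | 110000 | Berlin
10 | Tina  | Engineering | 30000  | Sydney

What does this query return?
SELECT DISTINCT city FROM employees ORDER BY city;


All 'city' values (row order): Tokyo, Dublin, Lagos, Dublin, Oslo, Berlin, Tokyo, Mumbai, Berlin, Sydney
Removing duplicates leaves 7 unique value(s).

7 values:
Berlin
Dublin
Lagos
Mumbai
Oslo
Sydney
Tokyo


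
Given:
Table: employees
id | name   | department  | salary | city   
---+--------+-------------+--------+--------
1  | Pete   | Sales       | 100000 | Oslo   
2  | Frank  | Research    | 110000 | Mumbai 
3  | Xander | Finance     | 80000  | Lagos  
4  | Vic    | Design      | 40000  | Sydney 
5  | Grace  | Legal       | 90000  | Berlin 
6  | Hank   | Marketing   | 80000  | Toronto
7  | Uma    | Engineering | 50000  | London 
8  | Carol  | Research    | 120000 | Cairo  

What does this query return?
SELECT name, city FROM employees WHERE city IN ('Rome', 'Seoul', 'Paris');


Filtering: city IN ('Rome', 'Seoul', 'Paris')
Matching: 0 rows

Empty result set (0 rows)


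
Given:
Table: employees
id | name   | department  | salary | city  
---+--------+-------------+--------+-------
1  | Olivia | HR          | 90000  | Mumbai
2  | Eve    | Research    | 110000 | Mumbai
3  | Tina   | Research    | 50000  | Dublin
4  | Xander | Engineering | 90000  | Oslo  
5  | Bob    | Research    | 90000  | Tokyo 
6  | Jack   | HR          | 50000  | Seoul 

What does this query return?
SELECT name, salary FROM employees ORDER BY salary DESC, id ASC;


Sorting by salary DESC, then id ASC for ties

6 rows:
Eve, 110000
Olivia, 90000
Xander, 90000
Bob, 90000
Tina, 50000
Jack, 50000


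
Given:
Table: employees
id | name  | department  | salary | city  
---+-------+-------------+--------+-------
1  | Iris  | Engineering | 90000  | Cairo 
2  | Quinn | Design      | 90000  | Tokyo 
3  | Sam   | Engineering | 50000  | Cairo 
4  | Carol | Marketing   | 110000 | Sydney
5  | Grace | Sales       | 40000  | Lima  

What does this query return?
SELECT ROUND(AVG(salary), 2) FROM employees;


SUM(salary) = 380000
COUNT = 5
ROUND(AVG, 2) = ROUND(380000 / 5, 2) = 76000.0

76000.0


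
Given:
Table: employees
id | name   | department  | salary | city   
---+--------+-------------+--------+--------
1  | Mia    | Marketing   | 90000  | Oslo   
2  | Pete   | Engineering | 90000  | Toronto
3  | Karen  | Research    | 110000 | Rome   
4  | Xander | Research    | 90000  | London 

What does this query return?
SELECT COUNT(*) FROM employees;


COUNT(*) counts all rows

4


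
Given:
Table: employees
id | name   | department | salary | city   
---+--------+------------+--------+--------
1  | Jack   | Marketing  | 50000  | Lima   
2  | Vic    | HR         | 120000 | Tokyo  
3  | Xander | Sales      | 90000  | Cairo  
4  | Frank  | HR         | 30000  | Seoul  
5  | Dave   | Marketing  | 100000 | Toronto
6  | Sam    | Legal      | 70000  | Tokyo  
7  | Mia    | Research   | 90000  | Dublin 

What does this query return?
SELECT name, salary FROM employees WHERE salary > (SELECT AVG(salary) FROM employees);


Subquery: AVG(salary) = 78571.43
Filtering: salary > 78571.43
  Vic (120000) -> MATCH
  Xander (90000) -> MATCH
  Dave (100000) -> MATCH
  Mia (90000) -> MATCH


4 rows:
Vic, 120000
Xander, 90000
Dave, 100000
Mia, 90000


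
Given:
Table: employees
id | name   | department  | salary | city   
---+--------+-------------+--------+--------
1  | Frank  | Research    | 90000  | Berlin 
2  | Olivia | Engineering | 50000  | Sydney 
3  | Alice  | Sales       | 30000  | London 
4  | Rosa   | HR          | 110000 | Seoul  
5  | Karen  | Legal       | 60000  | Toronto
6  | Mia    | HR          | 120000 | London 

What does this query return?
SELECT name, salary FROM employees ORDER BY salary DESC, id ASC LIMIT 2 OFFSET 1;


Sort by salary DESC (id ASC tiebreak), then skip 1 and take 2
Rows 2 through 3

2 rows:
Rosa, 110000
Frank, 90000


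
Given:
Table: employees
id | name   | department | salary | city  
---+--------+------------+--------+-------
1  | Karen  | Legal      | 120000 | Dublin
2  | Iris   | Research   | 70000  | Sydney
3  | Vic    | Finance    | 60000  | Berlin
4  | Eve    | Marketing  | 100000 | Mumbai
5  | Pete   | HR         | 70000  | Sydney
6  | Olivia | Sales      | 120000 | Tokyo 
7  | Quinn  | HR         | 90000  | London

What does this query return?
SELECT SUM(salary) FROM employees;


SUM(salary) = 120000 + 70000 + 60000 + 100000 + 70000 + 120000 + 90000 = 630000

630000


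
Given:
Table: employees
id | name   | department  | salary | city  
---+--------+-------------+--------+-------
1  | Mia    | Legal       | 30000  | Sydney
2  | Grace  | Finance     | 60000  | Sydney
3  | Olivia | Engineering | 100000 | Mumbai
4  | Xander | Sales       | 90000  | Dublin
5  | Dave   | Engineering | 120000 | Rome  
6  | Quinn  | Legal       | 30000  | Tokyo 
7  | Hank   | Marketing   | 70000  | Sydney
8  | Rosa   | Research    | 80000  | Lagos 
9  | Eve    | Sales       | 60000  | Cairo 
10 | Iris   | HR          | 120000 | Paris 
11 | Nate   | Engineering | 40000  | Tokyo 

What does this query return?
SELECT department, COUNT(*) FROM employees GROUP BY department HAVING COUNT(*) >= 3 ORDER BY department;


Groups with count >= 3:
  Engineering: 3 -> PASS
  Finance: 1 -> filtered out
  HR: 1 -> filtered out
  Legal: 2 -> filtered out
  Marketing: 1 -> filtered out
  Research: 1 -> filtered out
  Sales: 2 -> filtered out


1 groups:
Engineering, 3


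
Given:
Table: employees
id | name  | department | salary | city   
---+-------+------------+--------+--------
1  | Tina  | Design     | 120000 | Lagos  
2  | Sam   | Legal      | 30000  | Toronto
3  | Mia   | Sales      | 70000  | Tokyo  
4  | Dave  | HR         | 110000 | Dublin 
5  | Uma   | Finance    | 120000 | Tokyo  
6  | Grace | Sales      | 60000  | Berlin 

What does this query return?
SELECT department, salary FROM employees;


Projecting columns: department, salary

6 rows:
Design, 120000
Legal, 30000
Sales, 70000
HR, 110000
Finance, 120000
Sales, 60000


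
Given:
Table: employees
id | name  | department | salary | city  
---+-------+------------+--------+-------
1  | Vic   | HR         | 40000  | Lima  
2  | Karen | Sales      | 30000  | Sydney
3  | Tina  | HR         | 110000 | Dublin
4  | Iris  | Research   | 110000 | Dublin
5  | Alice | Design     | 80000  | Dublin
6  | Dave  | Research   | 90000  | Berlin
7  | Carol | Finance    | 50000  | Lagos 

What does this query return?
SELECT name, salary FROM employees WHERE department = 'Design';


Filtering: department = 'Design'
Matching rows: 1

1 rows:
Alice, 80000


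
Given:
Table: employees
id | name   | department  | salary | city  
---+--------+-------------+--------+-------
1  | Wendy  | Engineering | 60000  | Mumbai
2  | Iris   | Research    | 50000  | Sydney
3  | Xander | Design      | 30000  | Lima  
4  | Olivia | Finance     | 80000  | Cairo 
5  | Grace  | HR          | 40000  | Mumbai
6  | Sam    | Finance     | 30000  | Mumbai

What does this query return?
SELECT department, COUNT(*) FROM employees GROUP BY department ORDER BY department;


Assigning each row to its department group:
  Wendy -> Engineering
  Iris -> Research
  Xander -> Design
  Olivia -> Finance
  Grace -> HR
  Sam -> Finance


5 groups:
Design, 1
Engineering, 1
Finance, 2
HR, 1
Research, 1


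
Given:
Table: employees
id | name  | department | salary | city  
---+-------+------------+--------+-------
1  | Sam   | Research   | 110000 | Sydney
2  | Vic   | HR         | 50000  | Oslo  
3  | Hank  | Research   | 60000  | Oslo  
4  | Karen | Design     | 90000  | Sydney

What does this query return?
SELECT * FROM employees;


SELECT * returns all 4 rows with all columns

4 rows:
1, Sam, Research, 110000, Sydney
2, Vic, HR, 50000, Oslo
3, Hank, Research, 60000, Oslo
4, Karen, Design, 90000, Sydney


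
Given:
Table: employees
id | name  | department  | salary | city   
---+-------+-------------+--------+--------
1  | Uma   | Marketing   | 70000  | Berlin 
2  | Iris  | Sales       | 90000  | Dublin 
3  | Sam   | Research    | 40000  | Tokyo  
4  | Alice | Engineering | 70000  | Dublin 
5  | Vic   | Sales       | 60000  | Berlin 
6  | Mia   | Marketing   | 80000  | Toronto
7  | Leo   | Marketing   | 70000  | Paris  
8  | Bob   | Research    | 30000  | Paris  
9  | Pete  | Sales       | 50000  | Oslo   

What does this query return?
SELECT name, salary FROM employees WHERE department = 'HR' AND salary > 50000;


Filtering: department = 'HR' AND salary > 50000
Matching: 0 rows

Empty result set (0 rows)


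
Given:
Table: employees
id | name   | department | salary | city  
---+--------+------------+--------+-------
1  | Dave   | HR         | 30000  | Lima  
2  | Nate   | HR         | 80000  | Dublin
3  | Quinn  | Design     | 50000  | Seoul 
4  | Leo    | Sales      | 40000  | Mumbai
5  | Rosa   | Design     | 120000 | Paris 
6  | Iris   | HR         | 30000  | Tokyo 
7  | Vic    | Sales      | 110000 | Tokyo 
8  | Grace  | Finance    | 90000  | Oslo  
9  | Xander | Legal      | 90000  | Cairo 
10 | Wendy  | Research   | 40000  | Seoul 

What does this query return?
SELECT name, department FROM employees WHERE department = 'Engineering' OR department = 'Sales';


Filtering: department = 'Engineering' OR 'Sales'
Matching: 2 rows

2 rows:
Leo, Sales
Vic, Sales


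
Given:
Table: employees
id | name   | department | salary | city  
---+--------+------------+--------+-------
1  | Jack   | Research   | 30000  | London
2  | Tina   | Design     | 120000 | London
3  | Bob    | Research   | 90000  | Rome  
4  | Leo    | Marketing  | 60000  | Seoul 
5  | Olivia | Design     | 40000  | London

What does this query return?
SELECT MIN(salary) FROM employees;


Salaries: 30000, 120000, 90000, 60000, 40000
MIN = 30000

30000


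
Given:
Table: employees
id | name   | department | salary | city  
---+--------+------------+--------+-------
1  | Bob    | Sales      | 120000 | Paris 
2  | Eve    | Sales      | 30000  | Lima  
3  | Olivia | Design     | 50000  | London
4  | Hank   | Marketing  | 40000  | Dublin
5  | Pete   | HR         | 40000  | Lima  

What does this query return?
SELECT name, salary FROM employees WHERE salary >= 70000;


Filtering: salary >= 70000
Matching: 1 rows

1 rows:
Bob, 120000


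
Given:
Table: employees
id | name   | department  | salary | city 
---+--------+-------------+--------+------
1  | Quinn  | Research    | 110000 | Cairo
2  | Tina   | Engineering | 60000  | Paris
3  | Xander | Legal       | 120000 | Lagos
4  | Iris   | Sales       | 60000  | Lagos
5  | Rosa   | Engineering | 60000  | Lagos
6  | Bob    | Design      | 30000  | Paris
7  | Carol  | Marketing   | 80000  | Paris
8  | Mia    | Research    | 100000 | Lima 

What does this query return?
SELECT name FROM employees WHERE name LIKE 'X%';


LIKE 'X%' matches names starting with 'X'
Matching: 1

1 rows:
Xander


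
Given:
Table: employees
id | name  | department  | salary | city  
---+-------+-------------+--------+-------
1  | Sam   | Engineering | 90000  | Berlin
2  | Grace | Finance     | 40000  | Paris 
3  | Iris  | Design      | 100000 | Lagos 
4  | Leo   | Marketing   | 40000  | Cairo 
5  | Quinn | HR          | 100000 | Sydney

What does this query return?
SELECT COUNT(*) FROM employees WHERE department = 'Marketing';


Counting rows where department = 'Marketing'
  Leo -> MATCH


1


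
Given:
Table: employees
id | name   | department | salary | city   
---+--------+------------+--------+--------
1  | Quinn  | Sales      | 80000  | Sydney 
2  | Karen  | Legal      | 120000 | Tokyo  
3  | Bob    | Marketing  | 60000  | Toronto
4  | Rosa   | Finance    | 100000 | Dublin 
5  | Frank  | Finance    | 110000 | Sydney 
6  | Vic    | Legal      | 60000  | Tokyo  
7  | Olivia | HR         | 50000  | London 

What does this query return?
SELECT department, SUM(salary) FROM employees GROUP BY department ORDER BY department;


Summing salary within each department:
  Finance: 100000 + 110000 = 210000
  HR: 50000 = 50000
  Legal: 120000 + 60000 = 180000
  Marketing: 60000 = 60000
  Sales: 80000 = 80000


5 groups:
Finance, 210000
HR, 50000
Legal, 180000
Marketing, 60000
Sales, 80000


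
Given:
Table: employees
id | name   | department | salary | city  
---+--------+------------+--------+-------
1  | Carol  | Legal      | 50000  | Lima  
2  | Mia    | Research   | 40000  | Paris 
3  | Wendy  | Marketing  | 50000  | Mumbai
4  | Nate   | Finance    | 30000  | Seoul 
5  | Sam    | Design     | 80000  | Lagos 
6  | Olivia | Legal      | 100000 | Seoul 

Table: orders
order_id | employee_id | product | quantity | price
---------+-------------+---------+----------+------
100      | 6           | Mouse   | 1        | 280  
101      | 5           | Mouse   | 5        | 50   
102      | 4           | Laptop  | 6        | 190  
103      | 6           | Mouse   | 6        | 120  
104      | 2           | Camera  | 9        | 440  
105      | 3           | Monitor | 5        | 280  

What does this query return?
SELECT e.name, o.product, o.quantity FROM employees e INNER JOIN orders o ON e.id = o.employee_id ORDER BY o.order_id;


Joining employees.id = orders.employee_id:
  employee Olivia (id=6) -> order Mouse
  employee Sam (id=5) -> order Mouse
  employee Nate (id=4) -> order Laptop
  employee Olivia (id=6) -> order Mouse
  employee Mia (id=2) -> order Camera
  employee Wendy (id=3) -> order Monitor


6 rows:
Olivia, Mouse, 1
Sam, Mouse, 5
Nate, Laptop, 6
Olivia, Mouse, 6
Mia, Camera, 9
Wendy, Monitor, 5


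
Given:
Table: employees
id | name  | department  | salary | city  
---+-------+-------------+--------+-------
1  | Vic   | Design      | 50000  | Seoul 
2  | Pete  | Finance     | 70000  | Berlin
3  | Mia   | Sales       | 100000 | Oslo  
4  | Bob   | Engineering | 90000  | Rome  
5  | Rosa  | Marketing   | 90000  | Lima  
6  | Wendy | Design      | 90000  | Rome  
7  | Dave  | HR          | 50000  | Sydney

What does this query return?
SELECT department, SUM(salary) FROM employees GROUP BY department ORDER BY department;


Summing salary within each department:
  Design: 50000 + 90000 = 140000
  Engineering: 90000 = 90000
  Finance: 70000 = 70000
  HR: 50000 = 50000
  Marketing: 90000 = 90000
  Sales: 100000 = 100000


6 groups:
Design, 140000
Engineering, 90000
Finance, 70000
HR, 50000
Marketing, 90000
Sales, 100000


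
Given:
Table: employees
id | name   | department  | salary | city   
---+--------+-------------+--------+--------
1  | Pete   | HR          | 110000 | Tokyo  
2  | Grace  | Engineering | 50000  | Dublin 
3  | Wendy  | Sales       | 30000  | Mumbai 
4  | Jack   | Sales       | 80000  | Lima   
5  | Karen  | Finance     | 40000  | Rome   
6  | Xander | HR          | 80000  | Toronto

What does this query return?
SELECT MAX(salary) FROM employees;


Salaries: 110000, 50000, 30000, 80000, 40000, 80000
MAX = 110000

110000


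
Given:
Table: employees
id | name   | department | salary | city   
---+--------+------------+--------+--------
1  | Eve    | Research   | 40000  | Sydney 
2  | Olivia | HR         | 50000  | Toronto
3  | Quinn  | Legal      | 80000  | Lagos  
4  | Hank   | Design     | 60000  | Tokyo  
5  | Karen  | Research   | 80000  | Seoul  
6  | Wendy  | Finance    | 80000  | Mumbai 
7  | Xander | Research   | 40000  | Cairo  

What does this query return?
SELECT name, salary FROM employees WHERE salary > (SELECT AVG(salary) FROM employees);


Subquery: AVG(salary) = 61428.57
Filtering: salary > 61428.57
  Quinn (80000) -> MATCH
  Karen (80000) -> MATCH
  Wendy (80000) -> MATCH


3 rows:
Quinn, 80000
Karen, 80000
Wendy, 80000


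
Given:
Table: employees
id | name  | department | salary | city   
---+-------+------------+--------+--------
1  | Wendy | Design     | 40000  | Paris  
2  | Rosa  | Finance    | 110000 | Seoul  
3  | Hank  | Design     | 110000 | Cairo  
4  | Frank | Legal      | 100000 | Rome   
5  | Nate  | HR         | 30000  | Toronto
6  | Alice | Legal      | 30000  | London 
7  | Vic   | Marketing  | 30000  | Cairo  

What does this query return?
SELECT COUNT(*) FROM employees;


COUNT(*) counts all rows

7


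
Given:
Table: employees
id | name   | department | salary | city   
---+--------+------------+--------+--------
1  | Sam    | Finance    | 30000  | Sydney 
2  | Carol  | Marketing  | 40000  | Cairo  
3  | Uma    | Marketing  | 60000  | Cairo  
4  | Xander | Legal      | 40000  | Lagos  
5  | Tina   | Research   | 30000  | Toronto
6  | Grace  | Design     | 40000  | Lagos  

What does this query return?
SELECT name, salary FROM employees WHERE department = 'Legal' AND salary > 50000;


Filtering: department = 'Legal' AND salary > 50000
Matching: 0 rows

Empty result set (0 rows)


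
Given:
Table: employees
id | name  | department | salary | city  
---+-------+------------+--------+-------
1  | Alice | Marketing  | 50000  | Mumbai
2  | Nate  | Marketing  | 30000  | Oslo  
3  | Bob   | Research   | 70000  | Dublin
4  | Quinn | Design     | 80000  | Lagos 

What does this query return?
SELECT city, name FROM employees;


Projecting columns: city, name

4 rows:
Mumbai, Alice
Oslo, Nate
Dublin, Bob
Lagos, Quinn


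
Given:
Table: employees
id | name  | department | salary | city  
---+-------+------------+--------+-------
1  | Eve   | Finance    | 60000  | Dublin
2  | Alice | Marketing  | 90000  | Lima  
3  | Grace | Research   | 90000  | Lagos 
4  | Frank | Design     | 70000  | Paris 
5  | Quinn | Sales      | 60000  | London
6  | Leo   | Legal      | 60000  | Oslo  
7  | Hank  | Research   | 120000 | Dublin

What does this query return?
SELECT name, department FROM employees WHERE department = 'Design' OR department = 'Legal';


Filtering: department = 'Design' OR 'Legal'
Matching: 2 rows

2 rows:
Frank, Design
Leo, Legal


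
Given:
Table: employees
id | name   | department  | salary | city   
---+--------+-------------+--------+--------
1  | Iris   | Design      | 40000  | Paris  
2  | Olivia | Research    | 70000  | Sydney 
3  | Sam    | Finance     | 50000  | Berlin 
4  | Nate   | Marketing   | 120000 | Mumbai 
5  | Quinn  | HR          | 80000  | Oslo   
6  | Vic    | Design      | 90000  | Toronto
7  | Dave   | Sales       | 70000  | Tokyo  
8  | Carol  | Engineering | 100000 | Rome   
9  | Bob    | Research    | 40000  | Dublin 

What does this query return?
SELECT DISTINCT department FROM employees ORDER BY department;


All 'department' values (row order): Design, Research, Finance, Marketing, HR, Design, Sales, Engineering, Research
Removing duplicates leaves 7 unique value(s).

7 values:
Design
Engineering
Finance
HR
Marketing
Research
Sales


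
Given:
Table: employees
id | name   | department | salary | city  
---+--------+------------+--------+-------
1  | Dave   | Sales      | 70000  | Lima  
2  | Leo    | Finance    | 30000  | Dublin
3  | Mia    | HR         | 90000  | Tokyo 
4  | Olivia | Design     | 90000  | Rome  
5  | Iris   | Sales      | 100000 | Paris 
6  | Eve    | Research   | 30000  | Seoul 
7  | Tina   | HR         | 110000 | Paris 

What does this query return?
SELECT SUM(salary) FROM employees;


SUM(salary) = 70000 + 30000 + 90000 + 90000 + 100000 + 30000 + 110000 = 520000

520000


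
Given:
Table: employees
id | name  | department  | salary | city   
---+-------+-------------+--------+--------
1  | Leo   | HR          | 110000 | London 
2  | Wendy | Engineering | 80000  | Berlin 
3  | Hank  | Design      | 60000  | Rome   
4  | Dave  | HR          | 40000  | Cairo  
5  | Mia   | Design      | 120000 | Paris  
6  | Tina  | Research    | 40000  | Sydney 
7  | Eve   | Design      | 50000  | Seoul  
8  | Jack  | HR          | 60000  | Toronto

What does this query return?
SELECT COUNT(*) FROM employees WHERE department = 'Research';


Counting rows where department = 'Research'
  Tina -> MATCH


1


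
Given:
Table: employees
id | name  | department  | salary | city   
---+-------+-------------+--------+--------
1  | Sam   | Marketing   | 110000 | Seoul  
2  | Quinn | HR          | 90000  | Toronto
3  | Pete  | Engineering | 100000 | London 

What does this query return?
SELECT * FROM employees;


SELECT * returns all 3 rows with all columns

3 rows:
1, Sam, Marketing, 110000, Seoul
2, Quinn, HR, 90000, Toronto
3, Pete, Engineering, 100000, London


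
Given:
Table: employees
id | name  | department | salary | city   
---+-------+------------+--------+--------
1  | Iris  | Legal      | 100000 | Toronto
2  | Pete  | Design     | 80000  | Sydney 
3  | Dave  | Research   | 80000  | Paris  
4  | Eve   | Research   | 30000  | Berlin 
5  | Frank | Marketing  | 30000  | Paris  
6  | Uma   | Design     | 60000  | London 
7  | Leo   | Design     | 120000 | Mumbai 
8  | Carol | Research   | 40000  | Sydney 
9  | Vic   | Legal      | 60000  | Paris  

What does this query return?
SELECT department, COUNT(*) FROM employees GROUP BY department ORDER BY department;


Assigning each row to its department group:
  Iris -> Legal
  Pete -> Design
  Dave -> Research
  Eve -> Research
  Frank -> Marketing
  Uma -> Design
  Leo -> Design
  Carol -> Research
  Vic -> Legal


4 groups:
Design, 3
Legal, 2
Marketing, 1
Research, 3


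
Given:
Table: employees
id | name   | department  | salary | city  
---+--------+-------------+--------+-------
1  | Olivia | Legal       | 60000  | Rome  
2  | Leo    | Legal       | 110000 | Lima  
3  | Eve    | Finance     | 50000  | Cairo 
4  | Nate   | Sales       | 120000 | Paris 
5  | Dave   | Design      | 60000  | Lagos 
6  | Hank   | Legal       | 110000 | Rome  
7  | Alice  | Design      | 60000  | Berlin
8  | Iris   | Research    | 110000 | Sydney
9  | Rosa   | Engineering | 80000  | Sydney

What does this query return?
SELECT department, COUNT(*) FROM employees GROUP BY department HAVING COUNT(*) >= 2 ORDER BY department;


Groups with count >= 2:
  Design: 2 -> PASS
  Legal: 3 -> PASS
  Engineering: 1 -> filtered out
  Finance: 1 -> filtered out
  Research: 1 -> filtered out
  Sales: 1 -> filtered out


2 groups:
Design, 2
Legal, 3


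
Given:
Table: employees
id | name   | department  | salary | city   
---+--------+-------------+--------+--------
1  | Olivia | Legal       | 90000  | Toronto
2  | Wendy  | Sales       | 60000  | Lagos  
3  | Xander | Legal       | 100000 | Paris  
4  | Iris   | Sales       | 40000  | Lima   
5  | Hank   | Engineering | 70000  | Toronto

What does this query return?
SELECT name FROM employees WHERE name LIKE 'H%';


LIKE 'H%' matches names starting with 'H'
Matching: 1

1 rows:
Hank


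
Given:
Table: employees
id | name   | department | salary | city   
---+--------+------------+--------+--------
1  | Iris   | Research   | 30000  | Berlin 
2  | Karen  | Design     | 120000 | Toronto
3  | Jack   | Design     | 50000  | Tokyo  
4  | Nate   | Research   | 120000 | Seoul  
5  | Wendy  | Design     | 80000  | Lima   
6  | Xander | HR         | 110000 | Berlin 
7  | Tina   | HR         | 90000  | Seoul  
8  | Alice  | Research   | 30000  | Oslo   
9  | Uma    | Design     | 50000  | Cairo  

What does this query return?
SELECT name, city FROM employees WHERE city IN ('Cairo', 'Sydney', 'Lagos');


Filtering: city IN ('Cairo', 'Sydney', 'Lagos')
Matching: 1 rows

1 rows:
Uma, Cairo


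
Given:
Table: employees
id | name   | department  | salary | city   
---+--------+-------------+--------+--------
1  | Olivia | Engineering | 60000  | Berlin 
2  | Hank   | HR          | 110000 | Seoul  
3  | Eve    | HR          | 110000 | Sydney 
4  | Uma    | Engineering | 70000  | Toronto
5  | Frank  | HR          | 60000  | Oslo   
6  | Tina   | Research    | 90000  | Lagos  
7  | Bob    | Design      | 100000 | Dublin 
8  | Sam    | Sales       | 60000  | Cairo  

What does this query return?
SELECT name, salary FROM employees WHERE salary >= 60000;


Filtering: salary >= 60000
Matching: 8 rows

8 rows:
Olivia, 60000
Hank, 110000
Eve, 110000
Uma, 70000
Frank, 60000
Tina, 90000
Bob, 100000
Sam, 60000


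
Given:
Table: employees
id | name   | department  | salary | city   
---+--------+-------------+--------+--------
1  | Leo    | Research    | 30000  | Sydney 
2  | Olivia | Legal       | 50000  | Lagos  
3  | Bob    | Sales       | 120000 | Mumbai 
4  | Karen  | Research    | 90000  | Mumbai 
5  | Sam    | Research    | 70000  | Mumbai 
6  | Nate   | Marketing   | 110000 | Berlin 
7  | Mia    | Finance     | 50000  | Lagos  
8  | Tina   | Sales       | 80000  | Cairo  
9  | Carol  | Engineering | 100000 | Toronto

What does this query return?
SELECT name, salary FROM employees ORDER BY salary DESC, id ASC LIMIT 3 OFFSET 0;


Sort by salary DESC (id ASC tiebreak), then skip 0 and take 3
Rows 1 through 3

3 rows:
Bob, 120000
Nate, 110000
Carol, 100000


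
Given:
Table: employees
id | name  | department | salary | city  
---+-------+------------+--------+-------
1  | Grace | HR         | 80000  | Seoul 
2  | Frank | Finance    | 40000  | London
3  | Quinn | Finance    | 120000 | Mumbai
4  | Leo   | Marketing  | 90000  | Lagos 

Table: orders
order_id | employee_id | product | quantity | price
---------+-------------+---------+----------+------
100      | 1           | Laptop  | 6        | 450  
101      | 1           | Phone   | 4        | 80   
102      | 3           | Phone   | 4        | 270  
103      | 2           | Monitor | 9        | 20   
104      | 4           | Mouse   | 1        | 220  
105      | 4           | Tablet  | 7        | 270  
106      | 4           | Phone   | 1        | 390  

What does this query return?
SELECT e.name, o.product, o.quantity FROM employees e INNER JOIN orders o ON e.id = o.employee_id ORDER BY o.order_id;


Joining employees.id = orders.employee_id:
  employee Grace (id=1) -> order Laptop
  employee Grace (id=1) -> order Phone
  employee Quinn (id=3) -> order Phone
  employee Frank (id=2) -> order Monitor
  employee Leo (id=4) -> order Mouse
  employee Leo (id=4) -> order Tablet
  employee Leo (id=4) -> order Phone


7 rows:
Grace, Laptop, 6
Grace, Phone, 4
Quinn, Phone, 4
Frank, Monitor, 9
Leo, Mouse, 1
Leo, Tablet, 7
Leo, Phone, 1


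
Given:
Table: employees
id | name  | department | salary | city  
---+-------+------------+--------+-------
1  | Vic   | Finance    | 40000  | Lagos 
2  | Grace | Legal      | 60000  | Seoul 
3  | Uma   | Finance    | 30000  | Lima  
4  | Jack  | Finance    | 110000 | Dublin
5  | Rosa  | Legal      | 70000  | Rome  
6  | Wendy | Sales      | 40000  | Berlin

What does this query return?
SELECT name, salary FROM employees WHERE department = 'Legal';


Filtering: department = 'Legal'
Matching rows: 2

2 rows:
Grace, 60000
Rosa, 70000


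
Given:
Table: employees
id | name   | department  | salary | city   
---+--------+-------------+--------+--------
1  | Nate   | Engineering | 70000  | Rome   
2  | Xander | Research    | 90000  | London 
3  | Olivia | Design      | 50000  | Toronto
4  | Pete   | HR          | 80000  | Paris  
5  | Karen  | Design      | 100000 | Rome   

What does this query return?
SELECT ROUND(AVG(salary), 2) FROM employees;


SUM(salary) = 390000
COUNT = 5
ROUND(AVG, 2) = ROUND(390000 / 5, 2) = 78000.0

78000.0


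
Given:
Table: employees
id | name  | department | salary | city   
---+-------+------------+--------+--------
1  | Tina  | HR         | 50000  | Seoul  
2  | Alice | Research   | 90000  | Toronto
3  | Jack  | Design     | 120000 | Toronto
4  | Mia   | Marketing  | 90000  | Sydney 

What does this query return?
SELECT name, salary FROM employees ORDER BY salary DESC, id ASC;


Sorting by salary DESC, then id ASC for ties

4 rows:
Jack, 120000
Alice, 90000
Mia, 90000
Tina, 50000


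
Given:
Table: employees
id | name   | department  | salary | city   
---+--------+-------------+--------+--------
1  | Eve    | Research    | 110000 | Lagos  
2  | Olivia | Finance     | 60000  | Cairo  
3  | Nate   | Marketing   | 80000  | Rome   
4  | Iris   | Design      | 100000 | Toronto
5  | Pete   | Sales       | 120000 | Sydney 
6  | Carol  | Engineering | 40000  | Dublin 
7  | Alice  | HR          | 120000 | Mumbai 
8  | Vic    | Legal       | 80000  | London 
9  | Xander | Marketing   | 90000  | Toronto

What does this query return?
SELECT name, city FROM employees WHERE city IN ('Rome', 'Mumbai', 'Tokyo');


Filtering: city IN ('Rome', 'Mumbai', 'Tokyo')
Matching: 2 rows

2 rows:
Nate, Rome
Alice, Mumbai


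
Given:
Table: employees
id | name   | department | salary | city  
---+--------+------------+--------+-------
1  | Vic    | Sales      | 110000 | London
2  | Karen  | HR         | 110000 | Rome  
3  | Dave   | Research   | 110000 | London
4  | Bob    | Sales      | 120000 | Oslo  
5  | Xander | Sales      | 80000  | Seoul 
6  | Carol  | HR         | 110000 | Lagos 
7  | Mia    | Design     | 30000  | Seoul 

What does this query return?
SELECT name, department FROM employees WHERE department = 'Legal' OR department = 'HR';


Filtering: department = 'Legal' OR 'HR'
Matching: 2 rows

2 rows:
Karen, HR
Carol, HR


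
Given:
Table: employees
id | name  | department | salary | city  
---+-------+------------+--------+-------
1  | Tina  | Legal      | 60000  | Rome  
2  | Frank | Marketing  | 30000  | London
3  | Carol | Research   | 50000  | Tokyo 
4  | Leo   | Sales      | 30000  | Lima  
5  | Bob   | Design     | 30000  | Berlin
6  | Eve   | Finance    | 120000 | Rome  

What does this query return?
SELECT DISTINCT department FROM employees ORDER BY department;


All 'department' values (row order): Legal, Marketing, Research, Sales, Design, Finance
Removing duplicates leaves 6 unique value(s).

6 values:
Design
Finance
Legal
Marketing
Research
Sales


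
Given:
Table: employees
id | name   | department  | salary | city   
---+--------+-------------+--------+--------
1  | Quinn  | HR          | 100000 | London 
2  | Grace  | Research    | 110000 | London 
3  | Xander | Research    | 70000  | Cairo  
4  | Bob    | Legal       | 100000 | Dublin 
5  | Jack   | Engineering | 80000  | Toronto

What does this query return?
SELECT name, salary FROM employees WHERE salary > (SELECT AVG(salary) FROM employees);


Subquery: AVG(salary) = 92000.0
Filtering: salary > 92000.0
  Quinn (100000) -> MATCH
  Grace (110000) -> MATCH
  Bob (100000) -> MATCH


3 rows:
Quinn, 100000
Grace, 110000
Bob, 100000


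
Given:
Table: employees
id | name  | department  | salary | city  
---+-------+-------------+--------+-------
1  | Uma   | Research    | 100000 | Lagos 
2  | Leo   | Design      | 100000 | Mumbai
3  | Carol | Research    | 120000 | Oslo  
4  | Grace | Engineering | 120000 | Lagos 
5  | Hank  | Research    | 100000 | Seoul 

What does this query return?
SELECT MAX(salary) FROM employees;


Salaries: 100000, 100000, 120000, 120000, 100000
MAX = 120000

120000
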